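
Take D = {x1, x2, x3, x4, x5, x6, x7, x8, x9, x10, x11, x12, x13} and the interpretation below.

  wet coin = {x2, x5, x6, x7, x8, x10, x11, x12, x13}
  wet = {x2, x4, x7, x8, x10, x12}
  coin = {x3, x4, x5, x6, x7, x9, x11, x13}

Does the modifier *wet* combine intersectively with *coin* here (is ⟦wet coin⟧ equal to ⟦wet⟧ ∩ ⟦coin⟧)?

no

⟦wet⟧ ∩ ⟦coin⟧ = {x2, x4, x7, x8, x10, x12} ∩ {x3, x4, x5, x6, x7, x9, x11, x13} = {x4, x7}
Observed ⟦wet coin⟧ = {x2, x5, x6, x7, x8, x10, x11, x12, x13}.
These differ, so the modifier is not intersective in this model.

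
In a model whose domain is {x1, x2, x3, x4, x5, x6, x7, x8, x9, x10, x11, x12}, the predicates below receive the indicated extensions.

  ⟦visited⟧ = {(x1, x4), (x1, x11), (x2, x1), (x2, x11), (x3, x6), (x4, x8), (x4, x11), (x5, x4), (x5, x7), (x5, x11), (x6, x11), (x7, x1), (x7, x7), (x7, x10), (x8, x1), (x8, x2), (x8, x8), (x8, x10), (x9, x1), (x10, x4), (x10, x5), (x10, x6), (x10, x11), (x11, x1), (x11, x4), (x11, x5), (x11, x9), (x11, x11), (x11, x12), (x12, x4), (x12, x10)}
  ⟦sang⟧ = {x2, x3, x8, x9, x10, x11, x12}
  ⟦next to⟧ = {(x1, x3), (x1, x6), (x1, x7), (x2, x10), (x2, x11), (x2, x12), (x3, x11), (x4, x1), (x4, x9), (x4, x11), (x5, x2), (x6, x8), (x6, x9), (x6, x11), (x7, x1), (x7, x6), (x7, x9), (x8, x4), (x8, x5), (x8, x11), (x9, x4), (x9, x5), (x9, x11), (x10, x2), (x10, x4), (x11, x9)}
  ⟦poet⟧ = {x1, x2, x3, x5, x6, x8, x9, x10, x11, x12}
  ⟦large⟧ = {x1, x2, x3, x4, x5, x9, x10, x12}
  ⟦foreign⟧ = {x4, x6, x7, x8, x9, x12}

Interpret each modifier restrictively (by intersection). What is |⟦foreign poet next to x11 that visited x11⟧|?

⟦next to x11⟧ = {x : ⟨x, x11⟩ ∈ ⟦next to⟧} = {x2, x3, x4, x6, x8, x9}
⟦that visited x11⟧ = {x : ⟨x, x11⟩ ∈ ⟦visited⟧} = {x1, x2, x4, x5, x6, x10, x11}
⟦poet⟧ = {x1, x2, x3, x5, x6, x8, x9, x10, x11, x12}
… ∩ ⟦next to x11⟧ = {x1, x2, x3, x5, x6, x8, x9, x10, x11, x12} ∩ {x2, x3, x4, x6, x8, x9} = {x2, x3, x6, x8, x9}
… ∩ ⟦that visited x11⟧ = {x2, x3, x6, x8, x9} ∩ {x1, x2, x4, x5, x6, x10, x11} = {x2, x6}
… ∩ ⟦foreign⟧ = {x2, x6} ∩ {x4, x6, x7, x8, x9, x12} = {x6}
⟦foreign poet next to x11 that visited x11⟧ = {x6}, so the cardinality is 1.

1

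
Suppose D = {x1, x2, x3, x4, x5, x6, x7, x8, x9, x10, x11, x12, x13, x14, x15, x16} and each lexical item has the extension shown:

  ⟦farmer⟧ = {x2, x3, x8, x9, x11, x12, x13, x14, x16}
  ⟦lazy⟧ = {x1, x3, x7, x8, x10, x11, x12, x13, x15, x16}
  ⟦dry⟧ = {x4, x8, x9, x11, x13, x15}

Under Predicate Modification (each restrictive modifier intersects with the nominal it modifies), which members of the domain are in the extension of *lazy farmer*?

{x3, x8, x11, x12, x13, x16}

⟦farmer⟧ = {x2, x3, x8, x9, x11, x12, x13, x14, x16}
… ∩ ⟦lazy⟧ = {x2, x3, x8, x9, x11, x12, x13, x14, x16} ∩ {x1, x3, x7, x8, x10, x11, x12, x13, x15, x16} = {x3, x8, x11, x12, x13, x16}
So ⟦lazy farmer⟧ = {x3, x8, x11, x12, x13, x16}.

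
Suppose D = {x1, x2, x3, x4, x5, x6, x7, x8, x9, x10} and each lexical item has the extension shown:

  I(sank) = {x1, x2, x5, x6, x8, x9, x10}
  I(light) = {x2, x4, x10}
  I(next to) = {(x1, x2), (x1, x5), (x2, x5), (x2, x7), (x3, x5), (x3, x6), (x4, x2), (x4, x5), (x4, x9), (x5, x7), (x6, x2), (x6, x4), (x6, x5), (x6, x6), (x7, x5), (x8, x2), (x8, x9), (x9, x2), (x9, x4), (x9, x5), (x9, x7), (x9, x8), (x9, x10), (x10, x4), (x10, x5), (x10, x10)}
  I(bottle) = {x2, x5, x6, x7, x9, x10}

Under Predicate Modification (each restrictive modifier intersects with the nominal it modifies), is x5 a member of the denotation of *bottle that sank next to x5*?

⟦that sank⟧ = ⟦sank⟧ = {x1, x2, x5, x6, x8, x9, x10}
⟦next to x5⟧ = {x : ⟨x, x5⟩ ∈ ⟦next to⟧} = {x1, x2, x3, x4, x6, x7, x9, x10}
⟦bottle⟧ = {x2, x5, x6, x7, x9, x10}
… ∩ ⟦that sank⟧ = {x2, x5, x6, x7, x9, x10} ∩ {x1, x2, x5, x6, x8, x9, x10} = {x2, x5, x6, x9, x10}
… ∩ ⟦next to x5⟧ = {x2, x5, x6, x9, x10} ∩ {x1, x2, x3, x4, x6, x7, x9, x10} = {x2, x6, x9, x10}
⟦bottle that sank next to x5⟧ = {x2, x6, x9, x10}; x5 ∉ this set.

no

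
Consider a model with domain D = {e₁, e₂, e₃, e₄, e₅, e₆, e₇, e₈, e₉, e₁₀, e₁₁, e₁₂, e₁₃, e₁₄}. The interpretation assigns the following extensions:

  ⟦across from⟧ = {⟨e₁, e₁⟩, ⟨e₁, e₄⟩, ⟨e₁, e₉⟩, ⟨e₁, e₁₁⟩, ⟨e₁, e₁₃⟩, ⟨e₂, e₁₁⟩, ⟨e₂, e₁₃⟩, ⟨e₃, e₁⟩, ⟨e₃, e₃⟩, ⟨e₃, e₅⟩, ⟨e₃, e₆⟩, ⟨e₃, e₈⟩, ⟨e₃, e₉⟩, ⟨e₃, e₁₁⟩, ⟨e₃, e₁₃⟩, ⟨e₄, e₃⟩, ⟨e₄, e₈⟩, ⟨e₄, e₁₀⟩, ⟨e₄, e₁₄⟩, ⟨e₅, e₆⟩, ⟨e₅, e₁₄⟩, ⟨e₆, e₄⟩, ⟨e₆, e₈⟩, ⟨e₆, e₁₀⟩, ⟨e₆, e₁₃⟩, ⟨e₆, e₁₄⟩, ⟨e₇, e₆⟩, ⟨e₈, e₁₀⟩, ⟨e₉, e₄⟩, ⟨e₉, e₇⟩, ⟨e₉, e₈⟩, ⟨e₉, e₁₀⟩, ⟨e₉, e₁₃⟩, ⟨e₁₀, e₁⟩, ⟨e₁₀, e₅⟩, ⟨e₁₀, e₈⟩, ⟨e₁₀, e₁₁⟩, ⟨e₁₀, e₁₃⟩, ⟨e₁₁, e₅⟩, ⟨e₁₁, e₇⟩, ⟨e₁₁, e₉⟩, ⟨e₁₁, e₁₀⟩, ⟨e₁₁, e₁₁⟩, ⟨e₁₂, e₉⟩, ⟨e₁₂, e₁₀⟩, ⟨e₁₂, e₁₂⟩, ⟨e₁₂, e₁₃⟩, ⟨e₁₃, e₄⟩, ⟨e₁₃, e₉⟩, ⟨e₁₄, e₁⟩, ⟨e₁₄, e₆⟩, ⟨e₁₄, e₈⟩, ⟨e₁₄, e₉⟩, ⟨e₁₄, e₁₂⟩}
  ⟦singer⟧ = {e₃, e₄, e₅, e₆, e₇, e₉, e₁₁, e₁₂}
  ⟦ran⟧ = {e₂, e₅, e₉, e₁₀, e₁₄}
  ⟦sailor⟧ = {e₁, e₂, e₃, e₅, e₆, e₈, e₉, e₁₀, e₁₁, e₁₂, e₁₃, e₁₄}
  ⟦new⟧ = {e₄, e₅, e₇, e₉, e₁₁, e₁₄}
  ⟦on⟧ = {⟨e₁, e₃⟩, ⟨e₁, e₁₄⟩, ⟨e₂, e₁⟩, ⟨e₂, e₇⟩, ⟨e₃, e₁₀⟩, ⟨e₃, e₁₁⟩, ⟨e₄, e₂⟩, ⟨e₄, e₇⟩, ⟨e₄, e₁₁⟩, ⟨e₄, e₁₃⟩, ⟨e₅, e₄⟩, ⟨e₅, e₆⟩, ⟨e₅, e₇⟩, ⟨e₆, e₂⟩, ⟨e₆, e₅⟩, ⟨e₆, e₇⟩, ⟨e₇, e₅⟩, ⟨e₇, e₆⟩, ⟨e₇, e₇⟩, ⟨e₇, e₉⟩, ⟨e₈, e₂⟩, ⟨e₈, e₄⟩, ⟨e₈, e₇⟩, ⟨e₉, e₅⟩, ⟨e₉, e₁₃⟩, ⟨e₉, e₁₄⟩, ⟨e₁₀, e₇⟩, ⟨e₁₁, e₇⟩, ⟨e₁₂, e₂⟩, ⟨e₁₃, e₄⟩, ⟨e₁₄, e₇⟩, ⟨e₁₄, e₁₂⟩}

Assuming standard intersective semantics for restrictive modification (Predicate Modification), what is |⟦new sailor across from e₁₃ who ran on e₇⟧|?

⟦across from e₁₃⟧ = {x : ⟨x, e₁₃⟩ ∈ ⟦across from⟧} = {e₁, e₂, e₃, e₆, e₉, e₁₀, e₁₂}
⟦who ran⟧ = ⟦ran⟧ = {e₂, e₅, e₉, e₁₀, e₁₄}
⟦on e₇⟧ = {x : ⟨x, e₇⟩ ∈ ⟦on⟧} = {e₂, e₄, e₅, e₆, e₇, e₈, e₁₀, e₁₁, e₁₄}
⟦sailor⟧ = {e₁, e₂, e₃, e₅, e₆, e₈, e₉, e₁₀, e₁₁, e₁₂, e₁₃, e₁₄}
… ∩ ⟦across from e₁₃⟧ = {e₁, e₂, e₃, e₅, e₆, e₈, e₉, e₁₀, e₁₁, e₁₂, e₁₃, e₁₄} ∩ {e₁, e₂, e₃, e₆, e₉, e₁₀, e₁₂} = {e₁, e₂, e₃, e₆, e₉, e₁₀, e₁₂}
… ∩ ⟦who ran⟧ = {e₁, e₂, e₃, e₆, e₉, e₁₀, e₁₂} ∩ {e₂, e₅, e₉, e₁₀, e₁₄} = {e₂, e₉, e₁₀}
… ∩ ⟦on e₇⟧ = {e₂, e₉, e₁₀} ∩ {e₂, e₄, e₅, e₆, e₇, e₈, e₁₀, e₁₁, e₁₄} = {e₂, e₁₀}
… ∩ ⟦new⟧ = {e₂, e₁₀} ∩ {e₄, e₅, e₇, e₉, e₁₁, e₁₄} = ∅
⟦new sailor across from e₁₃ who ran on e₇⟧ = ∅, so the cardinality is 0.

0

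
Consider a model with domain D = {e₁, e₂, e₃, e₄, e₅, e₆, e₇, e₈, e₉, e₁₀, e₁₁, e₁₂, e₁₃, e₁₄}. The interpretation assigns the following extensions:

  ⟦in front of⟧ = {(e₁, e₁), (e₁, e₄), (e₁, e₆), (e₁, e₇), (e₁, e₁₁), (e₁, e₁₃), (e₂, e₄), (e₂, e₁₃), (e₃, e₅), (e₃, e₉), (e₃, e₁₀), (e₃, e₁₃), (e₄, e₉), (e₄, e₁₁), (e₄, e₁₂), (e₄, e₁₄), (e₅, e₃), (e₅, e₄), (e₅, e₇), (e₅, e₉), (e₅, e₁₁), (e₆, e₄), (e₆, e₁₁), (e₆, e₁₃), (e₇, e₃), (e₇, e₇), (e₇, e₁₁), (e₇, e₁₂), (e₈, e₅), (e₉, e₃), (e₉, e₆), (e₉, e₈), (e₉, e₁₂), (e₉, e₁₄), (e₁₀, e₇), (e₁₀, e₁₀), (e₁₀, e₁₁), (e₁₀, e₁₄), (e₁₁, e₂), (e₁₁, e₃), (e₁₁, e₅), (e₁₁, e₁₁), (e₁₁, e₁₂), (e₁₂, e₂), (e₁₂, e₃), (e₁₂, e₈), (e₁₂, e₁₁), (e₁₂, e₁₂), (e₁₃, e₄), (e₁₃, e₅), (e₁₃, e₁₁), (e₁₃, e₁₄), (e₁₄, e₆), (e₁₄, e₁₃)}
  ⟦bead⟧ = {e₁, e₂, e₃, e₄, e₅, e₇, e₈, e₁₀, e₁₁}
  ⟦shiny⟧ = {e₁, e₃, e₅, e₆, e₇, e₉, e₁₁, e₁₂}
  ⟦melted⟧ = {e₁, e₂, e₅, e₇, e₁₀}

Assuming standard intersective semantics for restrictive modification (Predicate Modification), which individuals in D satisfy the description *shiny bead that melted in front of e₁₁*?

⟦that melted⟧ = ⟦melted⟧ = {e₁, e₂, e₅, e₇, e₁₀}
⟦in front of e₁₁⟧ = {x : ⟨x, e₁₁⟩ ∈ ⟦in front of⟧} = {e₁, e₄, e₅, e₆, e₇, e₁₀, e₁₁, e₁₂, e₁₃}
⟦bead⟧ = {e₁, e₂, e₃, e₄, e₅, e₇, e₈, e₁₀, e₁₁}
… ∩ ⟦that melted⟧ = {e₁, e₂, e₃, e₄, e₅, e₇, e₈, e₁₀, e₁₁} ∩ {e₁, e₂, e₅, e₇, e₁₀} = {e₁, e₂, e₅, e₇, e₁₀}
… ∩ ⟦in front of e₁₁⟧ = {e₁, e₂, e₅, e₇, e₁₀} ∩ {e₁, e₄, e₅, e₆, e₇, e₁₀, e₁₁, e₁₂, e₁₃} = {e₁, e₅, e₇, e₁₀}
… ∩ ⟦shiny⟧ = {e₁, e₅, e₇, e₁₀} ∩ {e₁, e₃, e₅, e₆, e₇, e₉, e₁₁, e₁₂} = {e₁, e₅, e₇}
So ⟦shiny bead that melted in front of e₁₁⟧ = {e₁, e₅, e₇}.

{e₁, e₅, e₇}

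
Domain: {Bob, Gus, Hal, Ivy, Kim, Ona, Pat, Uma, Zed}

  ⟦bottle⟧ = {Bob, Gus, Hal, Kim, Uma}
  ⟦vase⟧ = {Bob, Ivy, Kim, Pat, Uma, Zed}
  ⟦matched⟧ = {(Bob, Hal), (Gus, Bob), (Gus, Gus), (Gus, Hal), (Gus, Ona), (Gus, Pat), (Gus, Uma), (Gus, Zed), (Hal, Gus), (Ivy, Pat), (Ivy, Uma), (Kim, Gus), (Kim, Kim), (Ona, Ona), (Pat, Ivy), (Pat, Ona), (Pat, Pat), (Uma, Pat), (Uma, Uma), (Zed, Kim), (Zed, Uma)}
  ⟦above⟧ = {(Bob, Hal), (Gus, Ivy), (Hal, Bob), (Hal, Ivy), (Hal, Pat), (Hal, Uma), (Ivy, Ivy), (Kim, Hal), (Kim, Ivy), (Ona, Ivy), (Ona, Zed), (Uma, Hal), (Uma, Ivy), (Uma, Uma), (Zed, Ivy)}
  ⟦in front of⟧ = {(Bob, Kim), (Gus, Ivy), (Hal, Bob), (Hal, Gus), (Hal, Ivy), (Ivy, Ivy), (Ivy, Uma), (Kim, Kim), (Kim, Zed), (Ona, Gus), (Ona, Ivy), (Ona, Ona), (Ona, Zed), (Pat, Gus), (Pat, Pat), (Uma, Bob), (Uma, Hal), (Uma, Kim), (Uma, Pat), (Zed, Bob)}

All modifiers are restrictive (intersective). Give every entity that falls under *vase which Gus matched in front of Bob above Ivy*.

⟦which Gus matched⟧ = {x : ⟨Gus, x⟩ ∈ ⟦matched⟧} = {Bob, Gus, Hal, Ona, Pat, Uma, Zed}
⟦in front of Bob⟧ = {x : ⟨x, Bob⟩ ∈ ⟦in front of⟧} = {Hal, Uma, Zed}
⟦above Ivy⟧ = {x : ⟨x, Ivy⟩ ∈ ⟦above⟧} = {Gus, Hal, Ivy, Kim, Ona, Uma, Zed}
⟦vase⟧ = {Bob, Ivy, Kim, Pat, Uma, Zed}
… ∩ ⟦which Gus matched⟧ = {Bob, Ivy, Kim, Pat, Uma, Zed} ∩ {Bob, Gus, Hal, Ona, Pat, Uma, Zed} = {Bob, Pat, Uma, Zed}
… ∩ ⟦in front of Bob⟧ = {Bob, Pat, Uma, Zed} ∩ {Hal, Uma, Zed} = {Uma, Zed}
… ∩ ⟦above Ivy⟧ = {Uma, Zed} ∩ {Gus, Hal, Ivy, Kim, Ona, Uma, Zed} = {Uma, Zed}
So ⟦vase which Gus matched in front of Bob above Ivy⟧ = {Uma, Zed}.

{Uma, Zed}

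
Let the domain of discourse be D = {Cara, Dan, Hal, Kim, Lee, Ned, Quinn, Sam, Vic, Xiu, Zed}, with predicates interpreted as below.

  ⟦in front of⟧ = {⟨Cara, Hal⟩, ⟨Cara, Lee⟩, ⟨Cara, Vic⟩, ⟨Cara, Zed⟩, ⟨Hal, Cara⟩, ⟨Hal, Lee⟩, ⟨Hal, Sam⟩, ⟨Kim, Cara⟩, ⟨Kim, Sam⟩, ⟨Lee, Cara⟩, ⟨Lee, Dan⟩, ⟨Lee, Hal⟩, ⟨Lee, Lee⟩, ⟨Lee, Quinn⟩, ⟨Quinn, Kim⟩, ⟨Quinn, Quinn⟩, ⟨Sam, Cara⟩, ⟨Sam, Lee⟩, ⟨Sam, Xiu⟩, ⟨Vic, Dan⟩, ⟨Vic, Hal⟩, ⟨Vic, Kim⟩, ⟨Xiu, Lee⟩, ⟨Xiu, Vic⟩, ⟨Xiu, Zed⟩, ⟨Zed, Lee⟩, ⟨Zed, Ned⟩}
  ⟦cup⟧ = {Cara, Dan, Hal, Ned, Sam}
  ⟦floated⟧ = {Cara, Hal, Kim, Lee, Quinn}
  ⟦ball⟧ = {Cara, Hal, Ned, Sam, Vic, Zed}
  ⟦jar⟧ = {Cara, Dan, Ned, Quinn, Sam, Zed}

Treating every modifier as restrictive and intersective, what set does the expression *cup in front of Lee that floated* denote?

{Cara, Hal}

⟦in front of Lee⟧ = {x : ⟨x, Lee⟩ ∈ ⟦in front of⟧} = {Cara, Hal, Lee, Sam, Xiu, Zed}
⟦that floated⟧ = ⟦floated⟧ = {Cara, Hal, Kim, Lee, Quinn}
⟦cup⟧ = {Cara, Dan, Hal, Ned, Sam}
… ∩ ⟦in front of Lee⟧ = {Cara, Dan, Hal, Ned, Sam} ∩ {Cara, Hal, Lee, Sam, Xiu, Zed} = {Cara, Hal, Sam}
… ∩ ⟦that floated⟧ = {Cara, Hal, Sam} ∩ {Cara, Hal, Kim, Lee, Quinn} = {Cara, Hal}
So ⟦cup in front of Lee that floated⟧ = {Cara, Hal}.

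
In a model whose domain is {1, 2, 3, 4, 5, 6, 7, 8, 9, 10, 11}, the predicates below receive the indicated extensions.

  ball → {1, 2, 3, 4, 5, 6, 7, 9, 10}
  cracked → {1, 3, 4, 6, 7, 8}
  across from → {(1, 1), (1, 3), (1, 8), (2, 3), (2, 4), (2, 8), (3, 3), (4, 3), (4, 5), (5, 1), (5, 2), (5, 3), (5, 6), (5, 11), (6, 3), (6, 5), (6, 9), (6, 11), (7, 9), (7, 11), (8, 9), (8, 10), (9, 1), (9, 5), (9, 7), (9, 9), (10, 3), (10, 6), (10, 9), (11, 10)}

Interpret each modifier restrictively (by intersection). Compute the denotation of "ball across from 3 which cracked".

{1, 3, 4, 6}

⟦across from 3⟧ = {x : ⟨x, 3⟩ ∈ ⟦across from⟧} = {1, 2, 3, 4, 5, 6, 10}
⟦which cracked⟧ = ⟦cracked⟧ = {1, 3, 4, 6, 7, 8}
⟦ball⟧ = {1, 2, 3, 4, 5, 6, 7, 9, 10}
… ∩ ⟦across from 3⟧ = {1, 2, 3, 4, 5, 6, 7, 9, 10} ∩ {1, 2, 3, 4, 5, 6, 10} = {1, 2, 3, 4, 5, 6, 10}
… ∩ ⟦which cracked⟧ = {1, 2, 3, 4, 5, 6, 10} ∩ {1, 3, 4, 6, 7, 8} = {1, 3, 4, 6}
So ⟦ball across from 3 which cracked⟧ = {1, 3, 4, 6}.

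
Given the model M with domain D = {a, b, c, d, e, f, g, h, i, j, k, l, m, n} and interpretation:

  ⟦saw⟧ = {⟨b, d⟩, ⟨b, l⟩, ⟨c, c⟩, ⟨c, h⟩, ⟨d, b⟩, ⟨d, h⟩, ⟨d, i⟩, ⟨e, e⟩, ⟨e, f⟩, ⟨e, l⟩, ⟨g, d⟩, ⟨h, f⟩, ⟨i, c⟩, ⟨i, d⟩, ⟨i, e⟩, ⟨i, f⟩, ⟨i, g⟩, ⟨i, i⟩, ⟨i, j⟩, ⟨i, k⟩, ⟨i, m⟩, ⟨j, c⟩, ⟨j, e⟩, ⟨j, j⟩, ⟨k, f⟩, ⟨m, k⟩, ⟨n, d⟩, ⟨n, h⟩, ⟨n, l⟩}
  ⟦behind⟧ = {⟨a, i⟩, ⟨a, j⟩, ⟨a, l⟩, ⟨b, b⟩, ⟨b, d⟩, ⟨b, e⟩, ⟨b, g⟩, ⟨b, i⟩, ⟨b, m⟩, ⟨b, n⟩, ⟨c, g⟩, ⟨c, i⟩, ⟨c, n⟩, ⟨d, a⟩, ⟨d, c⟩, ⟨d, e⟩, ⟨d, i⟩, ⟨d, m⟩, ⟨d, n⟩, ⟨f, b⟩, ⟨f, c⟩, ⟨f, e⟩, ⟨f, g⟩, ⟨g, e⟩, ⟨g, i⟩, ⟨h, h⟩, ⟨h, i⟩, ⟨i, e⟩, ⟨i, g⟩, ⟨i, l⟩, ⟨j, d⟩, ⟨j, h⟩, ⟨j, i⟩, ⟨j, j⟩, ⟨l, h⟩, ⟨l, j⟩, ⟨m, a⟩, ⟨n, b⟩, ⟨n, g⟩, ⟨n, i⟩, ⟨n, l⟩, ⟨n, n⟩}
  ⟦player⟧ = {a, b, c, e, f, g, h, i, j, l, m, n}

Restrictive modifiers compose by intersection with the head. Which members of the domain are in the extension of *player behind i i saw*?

⟦behind i⟧ = {x : ⟨x, i⟩ ∈ ⟦behind⟧} = {a, b, c, d, g, h, j, n}
⟦i saw⟧ = {x : ⟨i, x⟩ ∈ ⟦saw⟧} = {c, d, e, f, g, i, j, k, m}
⟦player⟧ = {a, b, c, e, f, g, h, i, j, l, m, n}
… ∩ ⟦behind i⟧ = {a, b, c, e, f, g, h, i, j, l, m, n} ∩ {a, b, c, d, g, h, j, n} = {a, b, c, g, h, j, n}
… ∩ ⟦i saw⟧ = {a, b, c, g, h, j, n} ∩ {c, d, e, f, g, i, j, k, m} = {c, g, j}
So ⟦player behind i i saw⟧ = {c, g, j}.

{c, g, j}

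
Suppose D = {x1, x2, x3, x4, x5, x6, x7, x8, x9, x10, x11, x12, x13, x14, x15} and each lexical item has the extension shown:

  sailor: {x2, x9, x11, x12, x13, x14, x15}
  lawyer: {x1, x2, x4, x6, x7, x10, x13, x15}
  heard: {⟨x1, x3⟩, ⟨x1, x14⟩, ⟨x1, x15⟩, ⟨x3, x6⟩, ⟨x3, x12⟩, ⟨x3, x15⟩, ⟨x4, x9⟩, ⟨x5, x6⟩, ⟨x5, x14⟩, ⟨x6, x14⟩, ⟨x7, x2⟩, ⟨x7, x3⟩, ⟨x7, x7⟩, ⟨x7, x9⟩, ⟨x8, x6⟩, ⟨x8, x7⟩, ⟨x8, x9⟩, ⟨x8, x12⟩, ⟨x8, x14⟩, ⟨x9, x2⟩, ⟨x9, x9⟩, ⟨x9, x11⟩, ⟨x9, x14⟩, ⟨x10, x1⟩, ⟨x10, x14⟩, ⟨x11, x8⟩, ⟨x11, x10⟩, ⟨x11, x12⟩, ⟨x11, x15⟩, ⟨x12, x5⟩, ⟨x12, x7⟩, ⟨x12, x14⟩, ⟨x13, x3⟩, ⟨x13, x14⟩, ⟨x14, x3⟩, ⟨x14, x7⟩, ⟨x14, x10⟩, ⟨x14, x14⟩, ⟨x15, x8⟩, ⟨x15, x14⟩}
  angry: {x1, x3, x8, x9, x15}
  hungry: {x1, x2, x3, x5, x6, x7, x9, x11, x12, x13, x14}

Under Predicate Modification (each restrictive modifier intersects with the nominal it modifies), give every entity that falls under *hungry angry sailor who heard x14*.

{x9}

⟦who heard x14⟧ = {x : ⟨x, x14⟩ ∈ ⟦heard⟧} = {x1, x5, x6, x8, x9, x10, x12, x13, x14, x15}
⟦sailor⟧ = {x2, x9, x11, x12, x13, x14, x15}
… ∩ ⟦who heard x14⟧ = {x2, x9, x11, x12, x13, x14, x15} ∩ {x1, x5, x6, x8, x9, x10, x12, x13, x14, x15} = {x9, x12, x13, x14, x15}
… ∩ ⟦hungry⟧ = {x9, x12, x13, x14, x15} ∩ {x1, x2, x3, x5, x6, x7, x9, x11, x12, x13, x14} = {x9, x12, x13, x14}
… ∩ ⟦angry⟧ = {x9, x12, x13, x14} ∩ {x1, x3, x8, x9, x15} = {x9}
So ⟦hungry angry sailor who heard x14⟧ = {x9}.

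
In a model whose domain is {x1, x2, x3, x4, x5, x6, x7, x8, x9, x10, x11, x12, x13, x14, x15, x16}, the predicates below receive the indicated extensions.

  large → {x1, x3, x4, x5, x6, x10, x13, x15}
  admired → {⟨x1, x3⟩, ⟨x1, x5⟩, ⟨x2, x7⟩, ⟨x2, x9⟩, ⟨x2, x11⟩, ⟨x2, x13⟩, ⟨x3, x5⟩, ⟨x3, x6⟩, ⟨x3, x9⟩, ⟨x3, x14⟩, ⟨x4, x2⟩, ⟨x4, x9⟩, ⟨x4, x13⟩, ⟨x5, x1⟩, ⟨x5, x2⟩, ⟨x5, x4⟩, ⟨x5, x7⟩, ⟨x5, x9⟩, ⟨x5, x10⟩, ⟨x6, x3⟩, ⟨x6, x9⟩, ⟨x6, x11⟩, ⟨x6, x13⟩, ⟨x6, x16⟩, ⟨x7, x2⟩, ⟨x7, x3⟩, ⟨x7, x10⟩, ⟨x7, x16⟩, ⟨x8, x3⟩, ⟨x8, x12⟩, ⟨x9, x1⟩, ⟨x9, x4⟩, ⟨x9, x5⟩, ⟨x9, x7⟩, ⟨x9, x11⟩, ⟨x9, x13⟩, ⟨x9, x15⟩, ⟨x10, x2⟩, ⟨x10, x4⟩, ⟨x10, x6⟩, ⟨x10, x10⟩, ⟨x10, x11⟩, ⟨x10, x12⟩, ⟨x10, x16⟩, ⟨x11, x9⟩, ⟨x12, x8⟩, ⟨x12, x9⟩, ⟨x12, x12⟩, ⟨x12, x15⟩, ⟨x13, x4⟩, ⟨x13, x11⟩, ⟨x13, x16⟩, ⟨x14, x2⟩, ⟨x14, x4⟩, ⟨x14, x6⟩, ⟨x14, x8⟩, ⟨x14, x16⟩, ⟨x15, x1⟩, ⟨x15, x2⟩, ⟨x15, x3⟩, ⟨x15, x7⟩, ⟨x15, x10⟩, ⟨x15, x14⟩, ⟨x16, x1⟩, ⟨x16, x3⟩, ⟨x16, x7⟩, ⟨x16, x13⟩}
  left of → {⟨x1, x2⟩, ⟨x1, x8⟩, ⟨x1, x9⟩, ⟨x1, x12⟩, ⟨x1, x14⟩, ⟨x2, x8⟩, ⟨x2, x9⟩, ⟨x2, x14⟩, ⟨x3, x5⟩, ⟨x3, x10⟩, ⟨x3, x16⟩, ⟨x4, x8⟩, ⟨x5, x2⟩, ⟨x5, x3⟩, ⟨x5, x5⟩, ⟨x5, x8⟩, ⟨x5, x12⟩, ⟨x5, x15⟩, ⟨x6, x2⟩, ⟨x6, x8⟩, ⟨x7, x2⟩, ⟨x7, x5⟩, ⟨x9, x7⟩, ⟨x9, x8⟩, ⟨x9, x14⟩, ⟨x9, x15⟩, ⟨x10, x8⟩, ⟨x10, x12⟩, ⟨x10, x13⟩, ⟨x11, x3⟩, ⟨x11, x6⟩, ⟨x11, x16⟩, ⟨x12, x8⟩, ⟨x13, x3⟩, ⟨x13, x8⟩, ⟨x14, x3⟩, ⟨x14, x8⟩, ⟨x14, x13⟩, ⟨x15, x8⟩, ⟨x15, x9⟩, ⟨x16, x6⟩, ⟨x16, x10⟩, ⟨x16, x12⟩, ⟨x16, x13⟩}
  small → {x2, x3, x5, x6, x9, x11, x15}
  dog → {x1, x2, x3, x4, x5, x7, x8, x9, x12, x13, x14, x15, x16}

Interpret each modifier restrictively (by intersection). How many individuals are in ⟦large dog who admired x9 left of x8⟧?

⟦who admired x9⟧ = {x : ⟨x, x9⟩ ∈ ⟦admired⟧} = {x2, x3, x4, x5, x6, x11, x12}
⟦left of x8⟧ = {x : ⟨x, x8⟩ ∈ ⟦left of⟧} = {x1, x2, x4, x5, x6, x9, x10, x12, x13, x14, x15}
⟦dog⟧ = {x1, x2, x3, x4, x5, x7, x8, x9, x12, x13, x14, x15, x16}
… ∩ ⟦who admired x9⟧ = {x1, x2, x3, x4, x5, x7, x8, x9, x12, x13, x14, x15, x16} ∩ {x2, x3, x4, x5, x6, x11, x12} = {x2, x3, x4, x5, x12}
… ∩ ⟦left of x8⟧ = {x2, x3, x4, x5, x12} ∩ {x1, x2, x4, x5, x6, x9, x10, x12, x13, x14, x15} = {x2, x4, x5, x12}
… ∩ ⟦large⟧ = {x2, x4, x5, x12} ∩ {x1, x3, x4, x5, x6, x10, x13, x15} = {x4, x5}
⟦large dog who admired x9 left of x8⟧ = {x4, x5}, so the cardinality is 2.

2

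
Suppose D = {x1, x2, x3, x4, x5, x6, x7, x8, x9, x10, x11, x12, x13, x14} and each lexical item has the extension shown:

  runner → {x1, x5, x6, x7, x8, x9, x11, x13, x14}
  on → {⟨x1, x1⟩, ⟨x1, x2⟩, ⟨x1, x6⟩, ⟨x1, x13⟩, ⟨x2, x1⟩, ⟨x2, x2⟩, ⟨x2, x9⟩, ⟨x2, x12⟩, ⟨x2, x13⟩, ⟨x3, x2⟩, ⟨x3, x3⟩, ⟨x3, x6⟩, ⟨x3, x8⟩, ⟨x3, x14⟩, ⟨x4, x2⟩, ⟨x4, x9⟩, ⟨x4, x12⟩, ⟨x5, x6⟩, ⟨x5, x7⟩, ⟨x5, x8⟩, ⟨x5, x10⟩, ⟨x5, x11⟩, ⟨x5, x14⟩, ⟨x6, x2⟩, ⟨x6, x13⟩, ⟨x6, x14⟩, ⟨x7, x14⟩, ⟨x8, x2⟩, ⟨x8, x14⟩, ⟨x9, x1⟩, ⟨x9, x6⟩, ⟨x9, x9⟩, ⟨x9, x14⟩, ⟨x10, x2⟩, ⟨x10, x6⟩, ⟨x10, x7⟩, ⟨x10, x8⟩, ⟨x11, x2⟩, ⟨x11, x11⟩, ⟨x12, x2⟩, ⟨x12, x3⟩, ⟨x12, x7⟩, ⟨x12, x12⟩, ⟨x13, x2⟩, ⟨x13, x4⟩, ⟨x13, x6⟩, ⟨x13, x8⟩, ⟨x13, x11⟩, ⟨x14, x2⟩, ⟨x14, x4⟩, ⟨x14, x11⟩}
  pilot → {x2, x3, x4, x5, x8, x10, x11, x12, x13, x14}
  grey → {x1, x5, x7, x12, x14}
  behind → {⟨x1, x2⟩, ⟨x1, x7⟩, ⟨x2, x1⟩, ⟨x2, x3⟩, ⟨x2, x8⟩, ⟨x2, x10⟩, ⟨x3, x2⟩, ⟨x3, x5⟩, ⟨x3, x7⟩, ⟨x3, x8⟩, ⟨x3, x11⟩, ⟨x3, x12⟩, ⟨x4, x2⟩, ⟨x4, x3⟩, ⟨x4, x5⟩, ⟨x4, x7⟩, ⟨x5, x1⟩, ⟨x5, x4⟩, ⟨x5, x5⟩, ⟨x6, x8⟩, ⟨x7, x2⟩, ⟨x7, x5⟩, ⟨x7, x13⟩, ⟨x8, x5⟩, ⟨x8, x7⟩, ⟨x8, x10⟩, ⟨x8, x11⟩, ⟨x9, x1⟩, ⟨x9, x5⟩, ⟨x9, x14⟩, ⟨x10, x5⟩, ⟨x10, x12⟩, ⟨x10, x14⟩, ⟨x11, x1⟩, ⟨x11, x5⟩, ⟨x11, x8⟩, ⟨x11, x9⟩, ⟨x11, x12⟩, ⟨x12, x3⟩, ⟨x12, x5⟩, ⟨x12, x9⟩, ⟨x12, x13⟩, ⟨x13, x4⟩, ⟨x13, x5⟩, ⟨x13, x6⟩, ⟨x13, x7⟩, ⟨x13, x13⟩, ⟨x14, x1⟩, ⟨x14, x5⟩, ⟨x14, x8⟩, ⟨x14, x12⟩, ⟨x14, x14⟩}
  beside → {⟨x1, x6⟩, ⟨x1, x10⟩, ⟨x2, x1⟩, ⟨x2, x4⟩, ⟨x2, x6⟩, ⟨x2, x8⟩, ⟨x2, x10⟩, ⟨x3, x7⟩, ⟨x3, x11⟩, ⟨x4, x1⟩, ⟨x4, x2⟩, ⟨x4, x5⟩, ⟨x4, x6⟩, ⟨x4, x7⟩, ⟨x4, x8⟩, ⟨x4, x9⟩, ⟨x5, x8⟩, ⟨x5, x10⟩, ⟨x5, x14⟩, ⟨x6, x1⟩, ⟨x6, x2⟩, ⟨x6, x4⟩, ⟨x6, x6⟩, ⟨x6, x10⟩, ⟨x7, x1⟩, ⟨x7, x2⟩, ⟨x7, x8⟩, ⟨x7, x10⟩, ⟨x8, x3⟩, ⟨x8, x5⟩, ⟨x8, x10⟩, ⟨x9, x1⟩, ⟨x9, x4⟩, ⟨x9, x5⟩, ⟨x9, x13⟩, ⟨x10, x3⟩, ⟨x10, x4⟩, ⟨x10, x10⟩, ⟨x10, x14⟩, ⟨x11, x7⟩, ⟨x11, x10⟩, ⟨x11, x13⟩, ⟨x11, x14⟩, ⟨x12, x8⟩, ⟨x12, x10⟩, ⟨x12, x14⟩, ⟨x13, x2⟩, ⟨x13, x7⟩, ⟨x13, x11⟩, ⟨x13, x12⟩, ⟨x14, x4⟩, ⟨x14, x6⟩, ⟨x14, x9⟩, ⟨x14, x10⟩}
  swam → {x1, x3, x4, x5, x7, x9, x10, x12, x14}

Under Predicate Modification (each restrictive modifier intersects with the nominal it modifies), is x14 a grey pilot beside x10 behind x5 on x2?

⟦beside x10⟧ = {x : ⟨x, x10⟩ ∈ ⟦beside⟧} = {x1, x2, x5, x6, x7, x8, x10, x11, x12, x14}
⟦behind x5⟧ = {x : ⟨x, x5⟩ ∈ ⟦behind⟧} = {x3, x4, x5, x7, x8, x9, x10, x11, x12, x13, x14}
⟦on x2⟧ = {x : ⟨x, x2⟩ ∈ ⟦on⟧} = {x1, x2, x3, x4, x6, x8, x10, x11, x12, x13, x14}
⟦pilot⟧ = {x2, x3, x4, x5, x8, x10, x11, x12, x13, x14}
… ∩ ⟦beside x10⟧ = {x2, x3, x4, x5, x8, x10, x11, x12, x13, x14} ∩ {x1, x2, x5, x6, x7, x8, x10, x11, x12, x14} = {x2, x5, x8, x10, x11, x12, x14}
… ∩ ⟦behind x5⟧ = {x2, x5, x8, x10, x11, x12, x14} ∩ {x3, x4, x5, x7, x8, x9, x10, x11, x12, x13, x14} = {x5, x8, x10, x11, x12, x14}
… ∩ ⟦on x2⟧ = {x5, x8, x10, x11, x12, x14} ∩ {x1, x2, x3, x4, x6, x8, x10, x11, x12, x13, x14} = {x8, x10, x11, x12, x14}
… ∩ ⟦grey⟧ = {x8, x10, x11, x12, x14} ∩ {x1, x5, x7, x12, x14} = {x12, x14}
⟦grey pilot beside x10 behind x5 on x2⟧ = {x12, x14}; x14 ∈ this set.

yes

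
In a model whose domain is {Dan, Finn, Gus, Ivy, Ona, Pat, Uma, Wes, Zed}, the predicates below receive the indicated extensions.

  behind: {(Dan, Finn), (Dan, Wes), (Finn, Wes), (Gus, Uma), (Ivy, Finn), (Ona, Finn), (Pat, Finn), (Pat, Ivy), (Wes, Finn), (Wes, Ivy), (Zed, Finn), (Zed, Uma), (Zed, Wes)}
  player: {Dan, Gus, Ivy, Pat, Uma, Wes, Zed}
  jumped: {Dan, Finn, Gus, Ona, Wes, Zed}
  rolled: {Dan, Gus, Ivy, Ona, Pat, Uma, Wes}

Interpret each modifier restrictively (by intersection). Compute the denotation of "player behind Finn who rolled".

⟦behind Finn⟧ = {x : ⟨x, Finn⟩ ∈ ⟦behind⟧} = {Dan, Ivy, Ona, Pat, Wes, Zed}
⟦who rolled⟧ = ⟦rolled⟧ = {Dan, Gus, Ivy, Ona, Pat, Uma, Wes}
⟦player⟧ = {Dan, Gus, Ivy, Pat, Uma, Wes, Zed}
… ∩ ⟦behind Finn⟧ = {Dan, Gus, Ivy, Pat, Uma, Wes, Zed} ∩ {Dan, Ivy, Ona, Pat, Wes, Zed} = {Dan, Ivy, Pat, Wes, Zed}
… ∩ ⟦who rolled⟧ = {Dan, Ivy, Pat, Wes, Zed} ∩ {Dan, Gus, Ivy, Ona, Pat, Uma, Wes} = {Dan, Ivy, Pat, Wes}
So ⟦player behind Finn who rolled⟧ = {Dan, Ivy, Pat, Wes}.

{Dan, Ivy, Pat, Wes}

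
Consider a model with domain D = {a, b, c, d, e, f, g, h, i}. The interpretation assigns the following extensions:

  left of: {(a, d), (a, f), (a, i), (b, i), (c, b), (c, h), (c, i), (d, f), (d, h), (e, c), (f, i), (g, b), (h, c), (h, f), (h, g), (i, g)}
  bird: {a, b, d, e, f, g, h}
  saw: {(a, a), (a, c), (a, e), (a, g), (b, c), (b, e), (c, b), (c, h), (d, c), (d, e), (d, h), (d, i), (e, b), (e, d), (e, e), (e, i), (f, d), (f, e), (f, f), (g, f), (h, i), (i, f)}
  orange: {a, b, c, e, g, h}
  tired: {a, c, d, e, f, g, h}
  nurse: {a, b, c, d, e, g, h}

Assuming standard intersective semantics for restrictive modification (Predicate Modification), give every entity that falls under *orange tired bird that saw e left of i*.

{a}

⟦that saw e⟧ = {x : ⟨x, e⟩ ∈ ⟦saw⟧} = {a, b, d, e, f}
⟦left of i⟧ = {x : ⟨x, i⟩ ∈ ⟦left of⟧} = {a, b, c, f}
⟦bird⟧ = {a, b, d, e, f, g, h}
… ∩ ⟦that saw e⟧ = {a, b, d, e, f, g, h} ∩ {a, b, d, e, f} = {a, b, d, e, f}
… ∩ ⟦left of i⟧ = {a, b, d, e, f} ∩ {a, b, c, f} = {a, b, f}
… ∩ ⟦orange⟧ = {a, b, f} ∩ {a, b, c, e, g, h} = {a, b}
… ∩ ⟦tired⟧ = {a, b} ∩ {a, c, d, e, f, g, h} = {a}
So ⟦orange tired bird that saw e left of i⟧ = {a}.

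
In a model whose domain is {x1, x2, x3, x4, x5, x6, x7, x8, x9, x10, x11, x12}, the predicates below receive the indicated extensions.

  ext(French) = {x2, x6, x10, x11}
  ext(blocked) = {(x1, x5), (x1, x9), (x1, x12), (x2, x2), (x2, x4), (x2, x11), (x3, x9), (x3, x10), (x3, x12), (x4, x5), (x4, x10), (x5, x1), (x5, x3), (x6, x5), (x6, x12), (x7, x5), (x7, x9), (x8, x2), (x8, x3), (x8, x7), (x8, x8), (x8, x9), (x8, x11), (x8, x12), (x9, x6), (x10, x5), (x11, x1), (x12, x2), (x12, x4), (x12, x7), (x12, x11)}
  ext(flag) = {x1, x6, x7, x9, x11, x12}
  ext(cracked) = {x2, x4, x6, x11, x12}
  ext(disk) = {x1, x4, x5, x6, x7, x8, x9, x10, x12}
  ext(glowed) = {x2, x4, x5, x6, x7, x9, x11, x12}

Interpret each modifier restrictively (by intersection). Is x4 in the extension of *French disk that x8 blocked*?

no

⟦that x8 blocked⟧ = {x : ⟨x8, x⟩ ∈ ⟦blocked⟧} = {x2, x3, x7, x8, x9, x11, x12}
⟦disk⟧ = {x1, x4, x5, x6, x7, x8, x9, x10, x12}
… ∩ ⟦that x8 blocked⟧ = {x1, x4, x5, x6, x7, x8, x9, x10, x12} ∩ {x2, x3, x7, x8, x9, x11, x12} = {x7, x8, x9, x12}
… ∩ ⟦French⟧ = {x7, x8, x9, x12} ∩ {x2, x6, x10, x11} = ∅
⟦French disk that x8 blocked⟧ = ∅; x4 ∉ this set.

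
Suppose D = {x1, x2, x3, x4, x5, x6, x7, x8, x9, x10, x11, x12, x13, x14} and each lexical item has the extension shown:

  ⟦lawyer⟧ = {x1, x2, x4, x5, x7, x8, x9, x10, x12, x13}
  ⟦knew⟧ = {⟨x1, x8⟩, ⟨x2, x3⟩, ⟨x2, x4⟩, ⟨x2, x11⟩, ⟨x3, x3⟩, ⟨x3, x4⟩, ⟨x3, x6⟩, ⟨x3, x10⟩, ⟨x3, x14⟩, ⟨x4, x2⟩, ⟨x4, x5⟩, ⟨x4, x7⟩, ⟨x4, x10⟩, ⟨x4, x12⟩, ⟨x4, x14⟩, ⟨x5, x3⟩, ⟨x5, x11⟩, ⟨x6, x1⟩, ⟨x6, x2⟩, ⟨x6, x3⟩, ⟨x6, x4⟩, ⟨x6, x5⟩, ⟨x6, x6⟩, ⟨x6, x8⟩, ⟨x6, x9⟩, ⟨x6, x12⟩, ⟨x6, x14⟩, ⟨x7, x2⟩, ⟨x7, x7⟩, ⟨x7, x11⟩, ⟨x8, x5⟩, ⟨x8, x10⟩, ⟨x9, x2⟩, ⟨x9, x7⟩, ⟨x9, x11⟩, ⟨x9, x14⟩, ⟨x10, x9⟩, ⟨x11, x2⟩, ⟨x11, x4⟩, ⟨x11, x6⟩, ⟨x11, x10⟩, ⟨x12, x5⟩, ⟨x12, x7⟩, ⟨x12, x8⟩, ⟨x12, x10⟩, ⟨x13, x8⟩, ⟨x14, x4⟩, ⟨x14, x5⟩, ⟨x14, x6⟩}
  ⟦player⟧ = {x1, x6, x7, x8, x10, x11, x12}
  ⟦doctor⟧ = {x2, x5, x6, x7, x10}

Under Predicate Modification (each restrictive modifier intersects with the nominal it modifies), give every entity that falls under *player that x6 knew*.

{x1, x6, x8, x12}

⟦that x6 knew⟧ = {x : ⟨x6, x⟩ ∈ ⟦knew⟧} = {x1, x2, x3, x4, x5, x6, x8, x9, x12, x14}
⟦player⟧ = {x1, x6, x7, x8, x10, x11, x12}
… ∩ ⟦that x6 knew⟧ = {x1, x6, x7, x8, x10, x11, x12} ∩ {x1, x2, x3, x4, x5, x6, x8, x9, x12, x14} = {x1, x6, x8, x12}
So ⟦player that x6 knew⟧ = {x1, x6, x8, x12}.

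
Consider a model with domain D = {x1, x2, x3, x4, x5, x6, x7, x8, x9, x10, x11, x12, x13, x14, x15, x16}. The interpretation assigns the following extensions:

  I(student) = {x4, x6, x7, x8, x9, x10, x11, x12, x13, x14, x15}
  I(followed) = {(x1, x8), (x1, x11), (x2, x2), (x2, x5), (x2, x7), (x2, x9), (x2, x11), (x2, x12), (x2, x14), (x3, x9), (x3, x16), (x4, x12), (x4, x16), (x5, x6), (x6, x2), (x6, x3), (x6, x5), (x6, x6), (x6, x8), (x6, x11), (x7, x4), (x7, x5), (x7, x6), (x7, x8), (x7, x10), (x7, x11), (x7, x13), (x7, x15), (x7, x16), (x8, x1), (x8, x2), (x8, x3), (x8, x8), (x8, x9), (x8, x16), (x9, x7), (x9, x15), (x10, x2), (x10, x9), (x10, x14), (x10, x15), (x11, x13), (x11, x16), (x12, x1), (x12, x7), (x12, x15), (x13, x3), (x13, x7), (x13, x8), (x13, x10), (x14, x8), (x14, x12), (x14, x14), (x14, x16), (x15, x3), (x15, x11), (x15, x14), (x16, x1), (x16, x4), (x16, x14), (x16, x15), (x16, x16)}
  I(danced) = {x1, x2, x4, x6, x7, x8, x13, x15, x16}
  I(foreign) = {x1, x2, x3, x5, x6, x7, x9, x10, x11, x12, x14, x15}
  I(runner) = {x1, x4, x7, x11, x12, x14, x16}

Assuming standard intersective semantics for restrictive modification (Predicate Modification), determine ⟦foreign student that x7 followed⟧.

⟦that x7 followed⟧ = {x : ⟨x7, x⟩ ∈ ⟦followed⟧} = {x4, x5, x6, x8, x10, x11, x13, x15, x16}
⟦student⟧ = {x4, x6, x7, x8, x9, x10, x11, x12, x13, x14, x15}
… ∩ ⟦that x7 followed⟧ = {x4, x6, x7, x8, x9, x10, x11, x12, x13, x14, x15} ∩ {x4, x5, x6, x8, x10, x11, x13, x15, x16} = {x4, x6, x8, x10, x11, x13, x15}
… ∩ ⟦foreign⟧ = {x4, x6, x8, x10, x11, x13, x15} ∩ {x1, x2, x3, x5, x6, x7, x9, x10, x11, x12, x14, x15} = {x6, x10, x11, x15}
So ⟦foreign student that x7 followed⟧ = {x6, x10, x11, x15}.

{x6, x10, x11, x15}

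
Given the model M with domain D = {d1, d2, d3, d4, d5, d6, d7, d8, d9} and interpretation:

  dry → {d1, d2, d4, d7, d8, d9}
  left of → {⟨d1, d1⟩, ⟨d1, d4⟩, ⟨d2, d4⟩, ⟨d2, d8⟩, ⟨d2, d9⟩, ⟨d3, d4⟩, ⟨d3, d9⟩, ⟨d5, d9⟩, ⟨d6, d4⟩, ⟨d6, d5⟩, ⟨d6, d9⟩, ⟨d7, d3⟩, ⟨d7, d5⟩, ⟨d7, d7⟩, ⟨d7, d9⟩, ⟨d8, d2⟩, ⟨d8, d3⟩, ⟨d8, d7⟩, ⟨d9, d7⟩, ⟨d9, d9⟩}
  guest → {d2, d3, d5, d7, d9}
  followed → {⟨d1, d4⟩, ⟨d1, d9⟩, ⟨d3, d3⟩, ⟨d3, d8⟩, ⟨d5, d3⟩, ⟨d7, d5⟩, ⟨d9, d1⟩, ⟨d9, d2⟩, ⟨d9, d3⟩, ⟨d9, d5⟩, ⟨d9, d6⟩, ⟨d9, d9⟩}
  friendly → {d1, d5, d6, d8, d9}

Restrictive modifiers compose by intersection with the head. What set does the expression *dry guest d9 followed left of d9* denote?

{d2, d9}

⟦d9 followed⟧ = {x : ⟨d9, x⟩ ∈ ⟦followed⟧} = {d1, d2, d3, d5, d6, d9}
⟦left of d9⟧ = {x : ⟨x, d9⟩ ∈ ⟦left of⟧} = {d2, d3, d5, d6, d7, d9}
⟦guest⟧ = {d2, d3, d5, d7, d9}
… ∩ ⟦d9 followed⟧ = {d2, d3, d5, d7, d9} ∩ {d1, d2, d3, d5, d6, d9} = {d2, d3, d5, d9}
… ∩ ⟦left of d9⟧ = {d2, d3, d5, d9} ∩ {d2, d3, d5, d6, d7, d9} = {d2, d3, d5, d9}
… ∩ ⟦dry⟧ = {d2, d3, d5, d9} ∩ {d1, d2, d4, d7, d8, d9} = {d2, d9}
So ⟦dry guest d9 followed left of d9⟧ = {d2, d9}.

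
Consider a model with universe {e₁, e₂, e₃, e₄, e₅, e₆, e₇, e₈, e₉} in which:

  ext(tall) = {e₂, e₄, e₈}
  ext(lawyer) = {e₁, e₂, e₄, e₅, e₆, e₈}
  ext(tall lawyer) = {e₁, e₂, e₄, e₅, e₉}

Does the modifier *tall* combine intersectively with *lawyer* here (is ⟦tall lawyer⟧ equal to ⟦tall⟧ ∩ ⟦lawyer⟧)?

⟦tall⟧ ∩ ⟦lawyer⟧ = {e₂, e₄, e₈} ∩ {e₁, e₂, e₄, e₅, e₆, e₈} = {e₂, e₄, e₈}
Observed ⟦tall lawyer⟧ = {e₁, e₂, e₄, e₅, e₉}.
These differ, so the modifier is not intersective in this model.

no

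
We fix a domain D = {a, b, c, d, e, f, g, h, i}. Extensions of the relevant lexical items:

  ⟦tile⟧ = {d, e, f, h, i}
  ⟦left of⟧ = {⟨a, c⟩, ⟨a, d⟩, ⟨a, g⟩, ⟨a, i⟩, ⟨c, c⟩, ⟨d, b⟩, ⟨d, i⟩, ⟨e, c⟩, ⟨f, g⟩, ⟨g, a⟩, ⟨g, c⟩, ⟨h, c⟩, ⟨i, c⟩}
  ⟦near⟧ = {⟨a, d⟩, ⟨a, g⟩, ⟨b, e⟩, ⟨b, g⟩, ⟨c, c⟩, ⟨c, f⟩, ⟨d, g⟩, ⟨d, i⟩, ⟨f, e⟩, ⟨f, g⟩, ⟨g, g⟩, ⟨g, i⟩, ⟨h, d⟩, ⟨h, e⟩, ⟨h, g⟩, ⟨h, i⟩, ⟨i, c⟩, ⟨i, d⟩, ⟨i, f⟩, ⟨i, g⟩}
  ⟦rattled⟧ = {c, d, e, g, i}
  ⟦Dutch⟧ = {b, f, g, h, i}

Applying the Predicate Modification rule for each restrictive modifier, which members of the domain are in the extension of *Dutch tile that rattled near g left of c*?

{i}

⟦that rattled⟧ = ⟦rattled⟧ = {c, d, e, g, i}
⟦near g⟧ = {x : ⟨x, g⟩ ∈ ⟦near⟧} = {a, b, d, f, g, h, i}
⟦left of c⟧ = {x : ⟨x, c⟩ ∈ ⟦left of⟧} = {a, c, e, g, h, i}
⟦tile⟧ = {d, e, f, h, i}
… ∩ ⟦that rattled⟧ = {d, e, f, h, i} ∩ {c, d, e, g, i} = {d, e, i}
… ∩ ⟦near g⟧ = {d, e, i} ∩ {a, b, d, f, g, h, i} = {d, i}
… ∩ ⟦left of c⟧ = {d, i} ∩ {a, c, e, g, h, i} = {i}
… ∩ ⟦Dutch⟧ = {i} ∩ {b, f, g, h, i} = {i}
So ⟦Dutch tile that rattled near g left of c⟧ = {i}.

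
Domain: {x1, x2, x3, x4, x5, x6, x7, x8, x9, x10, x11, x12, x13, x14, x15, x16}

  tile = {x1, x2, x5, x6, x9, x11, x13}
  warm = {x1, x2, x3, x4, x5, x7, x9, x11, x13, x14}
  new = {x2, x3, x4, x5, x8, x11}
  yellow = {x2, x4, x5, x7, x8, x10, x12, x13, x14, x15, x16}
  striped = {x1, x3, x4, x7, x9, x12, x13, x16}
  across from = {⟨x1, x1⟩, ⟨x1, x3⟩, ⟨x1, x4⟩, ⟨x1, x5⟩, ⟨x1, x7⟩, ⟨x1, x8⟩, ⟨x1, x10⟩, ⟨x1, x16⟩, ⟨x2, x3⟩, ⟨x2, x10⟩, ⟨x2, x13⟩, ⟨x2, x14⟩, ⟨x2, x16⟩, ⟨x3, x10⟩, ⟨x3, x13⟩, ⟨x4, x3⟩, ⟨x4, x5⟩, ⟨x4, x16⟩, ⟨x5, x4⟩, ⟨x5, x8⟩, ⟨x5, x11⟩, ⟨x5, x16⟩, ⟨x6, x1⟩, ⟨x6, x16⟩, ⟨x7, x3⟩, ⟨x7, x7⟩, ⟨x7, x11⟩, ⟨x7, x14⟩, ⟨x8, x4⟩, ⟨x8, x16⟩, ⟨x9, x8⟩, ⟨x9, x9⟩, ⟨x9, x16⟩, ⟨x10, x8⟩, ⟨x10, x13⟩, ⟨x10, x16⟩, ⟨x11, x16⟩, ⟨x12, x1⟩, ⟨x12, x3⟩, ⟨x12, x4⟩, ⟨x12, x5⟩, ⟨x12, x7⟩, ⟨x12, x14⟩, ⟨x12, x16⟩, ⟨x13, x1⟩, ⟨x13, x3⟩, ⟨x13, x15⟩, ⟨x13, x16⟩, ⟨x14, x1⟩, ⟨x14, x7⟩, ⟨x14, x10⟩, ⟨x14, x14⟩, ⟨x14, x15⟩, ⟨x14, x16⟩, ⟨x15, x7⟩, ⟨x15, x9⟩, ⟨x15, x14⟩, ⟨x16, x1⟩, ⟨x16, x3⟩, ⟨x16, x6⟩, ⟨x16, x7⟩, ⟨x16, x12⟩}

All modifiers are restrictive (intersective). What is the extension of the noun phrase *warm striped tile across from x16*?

{x1, x9, x13}

⟦across from x16⟧ = {x : ⟨x, x16⟩ ∈ ⟦across from⟧} = {x1, x2, x4, x5, x6, x8, x9, x10, x11, x12, x13, x14}
⟦tile⟧ = {x1, x2, x5, x6, x9, x11, x13}
… ∩ ⟦across from x16⟧ = {x1, x2, x5, x6, x9, x11, x13} ∩ {x1, x2, x4, x5, x6, x8, x9, x10, x11, x12, x13, x14} = {x1, x2, x5, x6, x9, x11, x13}
… ∩ ⟦warm⟧ = {x1, x2, x5, x6, x9, x11, x13} ∩ {x1, x2, x3, x4, x5, x7, x9, x11, x13, x14} = {x1, x2, x5, x9, x11, x13}
… ∩ ⟦striped⟧ = {x1, x2, x5, x9, x11, x13} ∩ {x1, x3, x4, x7, x9, x12, x13, x16} = {x1, x9, x13}
So ⟦warm striped tile across from x16⟧ = {x1, x9, x13}.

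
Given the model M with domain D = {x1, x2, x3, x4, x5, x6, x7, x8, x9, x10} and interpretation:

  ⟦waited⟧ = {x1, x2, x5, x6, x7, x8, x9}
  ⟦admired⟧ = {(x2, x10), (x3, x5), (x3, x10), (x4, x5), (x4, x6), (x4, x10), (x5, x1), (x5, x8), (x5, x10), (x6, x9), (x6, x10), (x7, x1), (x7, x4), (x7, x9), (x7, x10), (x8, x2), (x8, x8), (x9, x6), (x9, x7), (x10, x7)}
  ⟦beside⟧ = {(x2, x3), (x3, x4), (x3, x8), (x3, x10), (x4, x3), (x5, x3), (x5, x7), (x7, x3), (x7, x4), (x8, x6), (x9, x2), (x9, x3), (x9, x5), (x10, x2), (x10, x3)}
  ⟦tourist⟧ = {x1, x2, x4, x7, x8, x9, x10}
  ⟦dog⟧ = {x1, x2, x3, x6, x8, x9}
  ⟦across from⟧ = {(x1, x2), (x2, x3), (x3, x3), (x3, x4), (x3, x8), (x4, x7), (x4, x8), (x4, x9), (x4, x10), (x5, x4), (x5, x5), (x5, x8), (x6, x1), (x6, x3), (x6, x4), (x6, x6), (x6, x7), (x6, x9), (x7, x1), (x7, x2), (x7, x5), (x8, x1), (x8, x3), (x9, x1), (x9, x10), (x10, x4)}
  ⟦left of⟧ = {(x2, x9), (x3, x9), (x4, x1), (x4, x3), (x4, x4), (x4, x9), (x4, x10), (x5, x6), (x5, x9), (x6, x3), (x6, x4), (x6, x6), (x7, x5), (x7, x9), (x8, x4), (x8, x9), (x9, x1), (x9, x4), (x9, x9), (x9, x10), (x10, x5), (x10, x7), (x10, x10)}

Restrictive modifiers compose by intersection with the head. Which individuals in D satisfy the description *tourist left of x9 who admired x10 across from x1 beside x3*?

{x7}

⟦left of x9⟧ = {x : ⟨x, x9⟩ ∈ ⟦left of⟧} = {x2, x3, x4, x5, x7, x8, x9}
⟦who admired x10⟧ = {x : ⟨x, x10⟩ ∈ ⟦admired⟧} = {x2, x3, x4, x5, x6, x7}
⟦across from x1⟧ = {x : ⟨x, x1⟩ ∈ ⟦across from⟧} = {x6, x7, x8, x9}
⟦beside x3⟧ = {x : ⟨x, x3⟩ ∈ ⟦beside⟧} = {x2, x4, x5, x7, x9, x10}
⟦tourist⟧ = {x1, x2, x4, x7, x8, x9, x10}
… ∩ ⟦left of x9⟧ = {x1, x2, x4, x7, x8, x9, x10} ∩ {x2, x3, x4, x5, x7, x8, x9} = {x2, x4, x7, x8, x9}
… ∩ ⟦who admired x10⟧ = {x2, x4, x7, x8, x9} ∩ {x2, x3, x4, x5, x6, x7} = {x2, x4, x7}
… ∩ ⟦across from x1⟧ = {x2, x4, x7} ∩ {x6, x7, x8, x9} = {x7}
… ∩ ⟦beside x3⟧ = {x7} ∩ {x2, x4, x5, x7, x9, x10} = {x7}
So ⟦tourist left of x9 who admired x10 across from x1 beside x3⟧ = {x7}.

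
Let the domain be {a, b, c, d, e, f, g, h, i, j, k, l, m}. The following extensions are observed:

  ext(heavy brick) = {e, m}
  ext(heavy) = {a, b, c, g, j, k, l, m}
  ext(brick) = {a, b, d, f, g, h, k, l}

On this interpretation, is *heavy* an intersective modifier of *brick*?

no

⟦heavy⟧ ∩ ⟦brick⟧ = {a, b, c, g, j, k, l, m} ∩ {a, b, d, f, g, h, k, l} = {a, b, g, k, l}
Observed ⟦heavy brick⟧ = {e, m}.
These differ, so the modifier is not intersective in this model.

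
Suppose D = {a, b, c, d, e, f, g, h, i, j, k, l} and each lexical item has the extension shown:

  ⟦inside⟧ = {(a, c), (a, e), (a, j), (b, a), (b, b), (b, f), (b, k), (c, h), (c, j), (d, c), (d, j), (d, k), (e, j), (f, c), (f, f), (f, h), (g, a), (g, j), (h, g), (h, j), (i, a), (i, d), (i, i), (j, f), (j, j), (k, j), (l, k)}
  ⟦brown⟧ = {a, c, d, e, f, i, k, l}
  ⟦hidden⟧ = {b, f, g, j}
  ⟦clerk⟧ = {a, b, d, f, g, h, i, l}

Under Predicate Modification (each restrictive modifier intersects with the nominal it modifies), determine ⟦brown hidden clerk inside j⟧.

⟦inside j⟧ = {x : ⟨x, j⟩ ∈ ⟦inside⟧} = {a, c, d, e, g, h, j, k}
⟦clerk⟧ = {a, b, d, f, g, h, i, l}
… ∩ ⟦inside j⟧ = {a, b, d, f, g, h, i, l} ∩ {a, c, d, e, g, h, j, k} = {a, d, g, h}
… ∩ ⟦brown⟧ = {a, d, g, h} ∩ {a, c, d, e, f, i, k, l} = {a, d}
… ∩ ⟦hidden⟧ = {a, d} ∩ {b, f, g, j} = ∅
So ⟦brown hidden clerk inside j⟧ = {}.

{}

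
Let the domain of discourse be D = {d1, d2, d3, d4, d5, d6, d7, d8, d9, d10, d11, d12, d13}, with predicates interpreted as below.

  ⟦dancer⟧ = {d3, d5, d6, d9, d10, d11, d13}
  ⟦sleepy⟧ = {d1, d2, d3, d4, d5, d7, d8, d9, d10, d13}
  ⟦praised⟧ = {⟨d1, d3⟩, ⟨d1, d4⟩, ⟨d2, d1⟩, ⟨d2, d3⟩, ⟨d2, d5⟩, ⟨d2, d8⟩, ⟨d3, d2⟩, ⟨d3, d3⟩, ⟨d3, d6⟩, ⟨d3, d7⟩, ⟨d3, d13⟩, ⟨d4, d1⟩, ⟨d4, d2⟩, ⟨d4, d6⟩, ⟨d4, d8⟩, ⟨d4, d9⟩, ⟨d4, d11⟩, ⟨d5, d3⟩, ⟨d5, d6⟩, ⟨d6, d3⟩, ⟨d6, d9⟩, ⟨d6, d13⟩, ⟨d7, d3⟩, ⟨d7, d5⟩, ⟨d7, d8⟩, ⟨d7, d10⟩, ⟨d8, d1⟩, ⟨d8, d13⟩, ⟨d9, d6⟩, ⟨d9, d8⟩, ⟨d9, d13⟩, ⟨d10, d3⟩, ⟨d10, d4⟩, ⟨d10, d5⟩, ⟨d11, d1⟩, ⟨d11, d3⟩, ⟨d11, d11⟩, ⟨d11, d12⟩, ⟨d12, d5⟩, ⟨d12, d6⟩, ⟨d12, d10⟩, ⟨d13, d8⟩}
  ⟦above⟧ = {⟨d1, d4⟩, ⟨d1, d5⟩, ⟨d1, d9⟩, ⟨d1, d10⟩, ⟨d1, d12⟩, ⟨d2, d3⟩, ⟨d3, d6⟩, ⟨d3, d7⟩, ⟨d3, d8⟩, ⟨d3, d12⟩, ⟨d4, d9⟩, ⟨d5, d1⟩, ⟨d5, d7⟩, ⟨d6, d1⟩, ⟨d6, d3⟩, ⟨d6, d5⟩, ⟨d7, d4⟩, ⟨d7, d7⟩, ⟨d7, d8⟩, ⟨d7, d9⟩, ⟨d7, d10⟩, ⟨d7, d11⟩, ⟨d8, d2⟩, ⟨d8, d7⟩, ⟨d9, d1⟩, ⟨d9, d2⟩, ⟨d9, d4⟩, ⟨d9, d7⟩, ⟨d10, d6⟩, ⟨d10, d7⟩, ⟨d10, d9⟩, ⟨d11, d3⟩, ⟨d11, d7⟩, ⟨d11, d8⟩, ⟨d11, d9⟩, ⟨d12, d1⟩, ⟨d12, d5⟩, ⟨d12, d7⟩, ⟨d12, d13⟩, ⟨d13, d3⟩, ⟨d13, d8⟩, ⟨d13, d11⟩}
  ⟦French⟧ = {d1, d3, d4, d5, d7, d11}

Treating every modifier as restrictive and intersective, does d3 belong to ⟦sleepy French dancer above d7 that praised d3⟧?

yes

⟦above d7⟧ = {x : ⟨x, d7⟩ ∈ ⟦above⟧} = {d3, d5, d7, d8, d9, d10, d11, d12}
⟦that praised d3⟧ = {x : ⟨x, d3⟩ ∈ ⟦praised⟧} = {d1, d2, d3, d5, d6, d7, d10, d11}
⟦dancer⟧ = {d3, d5, d6, d9, d10, d11, d13}
… ∩ ⟦above d7⟧ = {d3, d5, d6, d9, d10, d11, d13} ∩ {d3, d5, d7, d8, d9, d10, d11, d12} = {d3, d5, d9, d10, d11}
… ∩ ⟦that praised d3⟧ = {d3, d5, d9, d10, d11} ∩ {d1, d2, d3, d5, d6, d7, d10, d11} = {d3, d5, d10, d11}
… ∩ ⟦sleepy⟧ = {d3, d5, d10, d11} ∩ {d1, d2, d3, d4, d5, d7, d8, d9, d10, d13} = {d3, d5, d10}
… ∩ ⟦French⟧ = {d3, d5, d10} ∩ {d1, d3, d4, d5, d7, d11} = {d3, d5}
⟦sleepy French dancer above d7 that praised d3⟧ = {d3, d5}; d3 ∈ this set.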